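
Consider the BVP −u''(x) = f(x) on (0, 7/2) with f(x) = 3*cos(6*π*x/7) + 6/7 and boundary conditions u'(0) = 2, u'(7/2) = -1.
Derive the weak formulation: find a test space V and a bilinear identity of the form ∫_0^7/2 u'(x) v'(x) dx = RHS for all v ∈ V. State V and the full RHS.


V = H^1(0, 7/2) (v unrestricted at boundary; u is determined up to an additive constant); weak form: ∫_0^7/2 u'v' dx = ∫_0^7/2 (3*cos(6*π*x/7) + 6/7) v dx − v(7/2) − 2·v(0) for all v ∈ V.

Multiply both sides by a test function v and integrate from 0 to 7/2:
  ∫_0^7/2 −u''(x) v(x) dx = ∫_0^7/2 f(x) v(x) dx.
Integrate the LHS by parts once:
  ∫_0^7/2 −u'' v dx = −[u'(x) v(x)]_0^7/2 + ∫_0^7/2 u'(x) v'(x) dx.
Thus ∫_0^7/2 u'(x) v'(x) dx = ∫_0^7/2 f(x) v(x) dx + [u'(x) v(x)]_0^7/2.
Choose V so that boundary terms are either known or forced to vanish.
u has inhomogeneous Neumann u'(0) = 2, u'(7/2) = -1. [u' v]_0^7/2 = (-1)·v(7/2) − (2)·v(0) = − v(7/2) − 2·v(0). Take V = H^1(0, 7/2); boundary term becomes part of RHS.
Weak formulation: find u (satisfying any essential BC) such that ∫_0^7/2 u'(x) v'(x) dx = ∫_0^7/2 f v dx − v(7/2) − 2·v(0) for all v ∈ V (Neumann data are natural BCs: they enter the RHS as boundary terms).
Substituting f(x) = 3*cos(6*π*x/7) + 6/7, the right-hand side is ∫_0^7/2 (3*cos(6*π*x/7) + 6/7) v dx − v(7/2) − 2·v(0).
Compatibility check (pure Neumann): taking v ≡ 1 ∈ V gives 0 = ∫_0^7/2 f dx + (-1) − (2), i.e. ∫_0^7/2 f dx must equal u'(0) − u'(7/2) = 3. Indeed ∫_0^7/2 (3*cos(6*π*x/7) + 6/7) dx = 3, so the data are compatible. The solution is then unique only up to an additive constant (fix it e.g. by requiring ∫_0^7/2 u dx = 0).


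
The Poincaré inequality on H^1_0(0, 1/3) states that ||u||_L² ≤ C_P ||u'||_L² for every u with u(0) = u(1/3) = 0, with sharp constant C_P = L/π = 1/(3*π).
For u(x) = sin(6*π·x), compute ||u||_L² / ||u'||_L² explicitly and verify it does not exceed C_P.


||u||_L² / ||u'||_L² = 1/(6*π) < C_P = 1/(3*π).

u(x) = sin(6*π·x), so u'(x) = 6*π*cos(6*π*x).
Writing u(x) = A·sin(kπx/L) with A = 1 and k = 2, use ∫_0^L sin²(kπx/L) dx = L/2 and ∫_0^L cos²(kπx/L) dx = L/2.
u² = 1·sin²(6*π·x) and (u')² = 36*π^2·cos²(6*π·x), and each of sin², cos² integrates to L/2 = 1/6 over (0, 1/3).
∫_0^1/3 u² dx = 1/6, so ||u||_L² = sqrt(6)/6.
∫_0^1/3 (u')² dx = 6*π^2, so ||u'||_L² = sqrt(6)*π.
Ratio ||u||_L² / ||u'||_L² = 1/(6*π).
Sharp Poincaré constant on H^1_0(0, 1/3) is C_P = L/π = 1/(3*π), achieved by sin(3*π·x).
This is the k = 2 harmonic; the ratio L/(kπ) is strictly less than C_P = L/π, consistent with the sharp inequality ||u||_L² ≤ C_P ||u'||_L².


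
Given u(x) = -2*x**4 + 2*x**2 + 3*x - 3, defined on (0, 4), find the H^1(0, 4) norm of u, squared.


||u||_{H^1}^2 = 10244312/45

The H^1 norm (squared) on an interval (0, L) is
  ||u||_{H^1}^2 = ∫_0^L u(x)^2 dx + ∫_0^L u'(x)^2 dx.
Compute u'(x) = -8*x**3 + 4*x + 3.
Then u(x)^2 = 4*x**8 - 8*x**6 - 12*x**5 + 16*x**4 + 12*x**3 - 3*x**2 - 18*x + 9 and u'(x)^2 = 64*x**6 - 64*x**4 - 48*x**3 + 16*x**2 + 24*x + 9.
Integrate each monomial from 0 to 4 using ∫_0^4 c·x^n dx = c·4^(n+1)/(n+1):
  ∫_0^4 u(x)^2 dx = ∫_0^4 (4*x^8 - 8*x^6 - 12*x^5 + 16*x^4 + 12*x^3 - 3*x^2 - 18*x + 9) dx. Term by term:
    ∫_0^4 4*x^8 dx = 1048576/9;  ∫_0^4 -8*x^6 dx = -131072/7;  ∫_0^4 -12*x^5 dx = -8192;
    ∫_0^4 16*x^4 dx = 16384/5;  ∫_0^4 12*x^3 dx = 768;  ∫_0^4 -3*x^2 dx = -64;
    ∫_0^4 -18*x dx = -144;  ∫_0^4 9 dx = 36.
  Sum: 1048576/9 − 131072/7 − 8192 + 16384/5 + 768 − 64 − 144 + 36 = 29441372/315.
  ∫_0^4 u'(x)^2 dx = ∫_0^4 (64*x^6 - 64*x^4 - 48*x^3 + 16*x^2 + 24*x + 9) dx. Term by term:
    ∫_0^4 64*x^6 dx = 1048576/7;  ∫_0^4 -64*x^4 dx = -65536/5;  ∫_0^4 -48*x^3 dx = -3072;
    ∫_0^4 16*x^2 dx = 1024/3;  ∫_0^4 24*x dx = 192;  ∫_0^4 9 dx = 36.
  Sum: 1048576/7 − 65536/5 − 3072 + 1024/3 + 192 + 36 = 14089604/105.
Adding: ||u||_{H^1}^2 = 29441372/315 + 14089604/105 = 10244312/45.


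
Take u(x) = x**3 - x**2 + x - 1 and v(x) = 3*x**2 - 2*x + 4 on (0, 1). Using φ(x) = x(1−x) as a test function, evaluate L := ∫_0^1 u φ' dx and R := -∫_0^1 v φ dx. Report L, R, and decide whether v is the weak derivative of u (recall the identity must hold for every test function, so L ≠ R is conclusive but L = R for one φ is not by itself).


LHS = -3/20, RHS = -13/20. No, v is not the weak derivative of u.

u(x) = x**3 - x**2 + x - 1, classical derivative u'(x) = 3*x**2 - 2*x + 1.
φ(x) = x(1−x), so φ'(x) = 1 - 2*x.
Note φ(0) = φ(1) = 0, so the boundary term u·φ vanishes.
LHS = ∫_0^1 u(x) φ'(x) dx = ∫_0^1 (-2*x^4 + 3*x^3 - 3*x^2 + 3*x - 1) dx. Term by term:
  ∫_0^1 -2*x^4 dx = -2/5;  ∫_0^1 3*x^3 dx = 3/4;  ∫_0^1 -3*x^2 dx = -1;
  ∫_0^1 3*x dx = 3/2;  ∫_0^1 -1 dx = -1.
Sum: -2/5 + 3/4 − 1 + 3/2 − 1 = -3/20.
So LHS = -3/20.
∫_0^1 v(x) φ(x) dx = ∫_0^1 (-3*x^4 + 5*x^3 - 6*x^2 + 4*x) dx. Term by term:
  ∫_0^1 -3*x^4 dx = -3/5;  ∫_0^1 5*x^3 dx = 5/4;  ∫_0^1 -6*x^2 dx = -2;
  ∫_0^1 4*x dx = 2.
Sum: -3/5 + 5/4 − 2 + 2 = 13/20.
So RHS = -∫_0^1 v(x) φ(x) dx = -13/20.
LHS − RHS = 1/2 ≠ 0, so the identity fails.
(For a valid weak derivative the identity must hold for EVERY test function, in particular this one. The failure shows v is NOT the weak derivative of u.)
Correct weak derivative would be u'(x) = 3*x**2 - 2*x + 1.


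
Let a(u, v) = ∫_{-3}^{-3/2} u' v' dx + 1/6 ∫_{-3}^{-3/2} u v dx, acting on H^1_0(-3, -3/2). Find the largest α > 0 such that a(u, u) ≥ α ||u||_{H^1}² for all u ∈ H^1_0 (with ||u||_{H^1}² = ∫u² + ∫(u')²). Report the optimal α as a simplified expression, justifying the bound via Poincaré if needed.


α = (3 + 8*π^2)/(2*(9 + 4*π^2))

Coercivity of a(·,·) on H^1_0(-3, -3/2) means a(u, u) ≥ α ||u||_{H^1}² for every u ∈ H^1_0.
The interval has length L = 3/2, and Poincaré/coercivity depend only on L. Here a(u, u) = ∫(u')² + (1/6)·∫u².
Here 0 < c = 1/6 < 1. The condition a(u,u) ≥ α||u||_{H^1}² reads (1−α)∫(u')² ≥ (α−c)∫u². Any admissible α is ≤ 1 (rapidly oscillating u have ∫u²/∫(u')² → 0), and α = 1 would force 0 ≥ (1−c)∫u², impossible since c < 1; so 1−α > 0. By the sharp Poincaré inequality on H^1_0 of an interval of length L, ∫(u')² ≥ (π/L)²∫u² with equality for the first sine mode sin(π(x−x₀)/L) (x₀ the left endpoint), so the inequality holds for all u iff (1−α)(π/L)² ≥ α − c, i.e. α ≤ ((π/L)² + c)/((π/L)² + 1) = (1 + c(L/π)²)/(1 + (L/π)²). With (π/L)² = 4*π^2/9 and c = 1/6, the largest admissible constant is α = ((π/L)² + c)/((π/L)² + 1).
Simplifying, α = (3 + 8*π^2)/(2*(9 + 4*π^2)).


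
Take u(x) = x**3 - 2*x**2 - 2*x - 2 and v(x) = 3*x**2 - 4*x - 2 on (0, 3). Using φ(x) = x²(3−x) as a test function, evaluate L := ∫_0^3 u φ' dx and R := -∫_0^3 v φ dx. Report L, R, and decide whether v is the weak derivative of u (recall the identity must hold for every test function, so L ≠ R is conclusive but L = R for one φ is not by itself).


LHS = -54/5, RHS = -54/5. Yes, v = u' weakly.

u(x) = x**3 - 2*x**2 - 2*x - 2, classical derivative u'(x) = 3*x**2 - 4*x - 2.
φ(x) = x²(3−x), so φ'(x) = 3*x*(2 - x).
Note φ(0) = φ(3) = 0, so the boundary term u·φ vanishes.
LHS = ∫_0^3 u(x) φ'(x) dx = ∫_0^3 (-3*x^5 + 12*x^4 - 6*x^3 - 6*x^2 - 12*x) dx. Term by term:
  ∫_0^3 -3*x^5 dx = -729/2;  ∫_0^3 12*x^4 dx = 2916/5;  ∫_0^3 -6*x^3 dx = -243/2;
  ∫_0^3 -6*x^2 dx = -54;  ∫_0^3 -12*x dx = -54.
Sum: -729/2 + 2916/5 − 243/2 − 54 − 54 = -54/5.
So LHS = -54/5.
∫_0^3 v(x) φ(x) dx = ∫_0^3 (-3*x^5 + 13*x^4 - 10*x^3 - 6*x^2) dx. Term by term:
  ∫_0^3 -3*x^5 dx = -729/2;  ∫_0^3 13*x^4 dx = 3159/5;  ∫_0^3 -10*x^3 dx = -405/2;
  ∫_0^3 -6*x^2 dx = -54.
Sum: -729/2 + 3159/5 − 405/2 − 54 = 54/5.
So RHS = -∫_0^3 v(x) φ(x) dx = -54/5.
LHS = RHS, so the identity holds for this test φ.
Moreover u is smooth here and v(x) = u'(x) = 3*x**2 - 4*x - 2 pointwise, so the identity holds for every test function. Hence v is the weak derivative of u.


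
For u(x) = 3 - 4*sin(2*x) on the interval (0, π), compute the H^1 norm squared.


||u||_{H^1(0,π)}^2 = 49*π

u'(x) = -8*cos(2*x).
Expand u² and (u')² and integrate term by term on (0, π), using: for integers n ≥ 1, ∫_0^π sin²(nx) dx = ∫_0^π cos²(nx) dx = π/2; for n ≠ n', ∫_0^π sin(nx)sin(n'x) dx = ∫_0^π cos(nx)cos(n'x) dx = 0; and by product-to-sum, ∫_0^π sin(nx)cos(n'x) dx = ½∫_0^π [sin((n+n')x) + sin((n−n')x)] dx, which is 0 when n+n' is even and 2n/(n²−n'²) when n+n' is odd (it need not vanish on (0, π)). For the constant mode: ∫_0^π 1 dx = π, ∫_0^π cos(nx) dx = 0, ∫_0^π sin(nx) dx = (1−(−1)^n)/n.
  u² squared terms: (3)²·∫1 dx = 9·π = 9*π;  (-4)²·∫sin(2x)² dx = 16·π/2 = 8*π.
  u² cross terms: 2·(3)·(-4)·∫1·sin(2x) dx = -24·(0) = 0.
  So ∫_0^π u² dx = 9*π + 8*π + 0 = 17*π.
  (u')² squared terms: (-8)²·∫cos(2x)² dx = 64·π/2 = 32*π.
  So ∫_0^π (u')² dx = 32*π.
||u||_{H^1}^2 = (17*π) + (32*π) = 49*π.


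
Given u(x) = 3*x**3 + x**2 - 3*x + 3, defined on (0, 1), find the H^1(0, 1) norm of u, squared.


||u||_{H^1}^2 = 1934/105

The H^1 norm (squared) on an interval (0, L) is
  ||u||_{H^1}^2 = ∫_0^L u(x)^2 dx + ∫_0^L u'(x)^2 dx.
Compute u'(x) = 9*x**2 + 2*x - 3.
Then u(x)^2 = 9*x**6 + 6*x**5 - 17*x**4 + 12*x**3 + 15*x**2 - 18*x + 9 and u'(x)^2 = 81*x**4 + 36*x**3 - 50*x**2 - 12*x + 9.
Integrate each monomial from 0 to 1 using ∫_0^1 c·x^n dx = c·1^(n+1)/(n+1):
  ∫_0^1 u(x)^2 dx = ∫_0^1 (9*x^6 + 6*x^5 - 17*x^4 + 12*x^3 + 15*x^2 - 18*x + 9) dx. Term by term:
    ∫_0^1 9*x^6 dx = 9/7;  ∫_0^1 6*x^5 dx = 1;  ∫_0^1 -17*x^4 dx = -17/5;
    ∫_0^1 12*x^3 dx = 3;  ∫_0^1 15*x^2 dx = 5;  ∫_0^1 -18*x dx = -9;
    ∫_0^1 9 dx = 9.
  Sum: 9/7 + 1 − 17/5 + 3 + 5 − 9 + 9 = 241/35.
  ∫_0^1 u'(x)^2 dx = ∫_0^1 (81*x^4 + 36*x^3 - 50*x^2 - 12*x + 9) dx. Term by term:
    ∫_0^1 81*x^4 dx = 81/5;  ∫_0^1 36*x^3 dx = 9;  ∫_0^1 -50*x^2 dx = -50/3;
    ∫_0^1 -12*x dx = -6;  ∫_0^1 9 dx = 9.
  Sum: 81/5 + 9 − 50/3 − 6 + 9 = 173/15.
Adding: ||u||_{H^1}^2 = 241/35 + 173/15 = 1934/105.


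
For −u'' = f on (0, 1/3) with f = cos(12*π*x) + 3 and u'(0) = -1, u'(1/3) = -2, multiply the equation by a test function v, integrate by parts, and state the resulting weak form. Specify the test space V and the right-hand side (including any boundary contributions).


V = H^1(0, 1/3) (v unrestricted at boundary; u is determined up to an additive constant); weak form: ∫_0^1/3 u'v' dx = ∫_0^1/3 (cos(12*π*x) + 3) v dx − 2·v(1/3) + v(0) for all v ∈ V.

Multiply both sides by a test function v and integrate from 0 to 1/3:
  ∫_0^1/3 −u''(x) v(x) dx = ∫_0^1/3 f(x) v(x) dx.
Integrate the LHS by parts once:
  ∫_0^1/3 −u'' v dx = −[u'(x) v(x)]_0^1/3 + ∫_0^1/3 u'(x) v'(x) dx.
Thus ∫_0^1/3 u'(x) v'(x) dx = ∫_0^1/3 f(x) v(x) dx + [u'(x) v(x)]_0^1/3.
Choose V so that boundary terms are either known or forced to vanish.
u has inhomogeneous Neumann u'(0) = -1, u'(1/3) = -2. [u' v]_0^1/3 = (-2)·v(1/3) − (-1)·v(0) = − 2·v(1/3) + v(0). Take V = H^1(0, 1/3); boundary term becomes part of RHS.
Weak formulation: find u (satisfying any essential BC) such that ∫_0^1/3 u'(x) v'(x) dx = ∫_0^1/3 f v dx − 2·v(1/3) + v(0) for all v ∈ V (Neumann data are natural BCs: they enter the RHS as boundary terms).
Substituting f(x) = cos(12*π*x) + 3, the right-hand side is ∫_0^1/3 (cos(12*π*x) + 3) v dx − 2·v(1/3) + v(0).
Compatibility check (pure Neumann): taking v ≡ 1 ∈ V gives 0 = ∫_0^1/3 f dx + (-2) − (-1), i.e. ∫_0^1/3 f dx must equal u'(0) − u'(1/3) = 1. Indeed ∫_0^1/3 (cos(12*π*x) + 3) dx = 1, so the data are compatible. The solution is then unique only up to an additive constant (fix it e.g. by requiring ∫_0^1/3 u dx = 0).


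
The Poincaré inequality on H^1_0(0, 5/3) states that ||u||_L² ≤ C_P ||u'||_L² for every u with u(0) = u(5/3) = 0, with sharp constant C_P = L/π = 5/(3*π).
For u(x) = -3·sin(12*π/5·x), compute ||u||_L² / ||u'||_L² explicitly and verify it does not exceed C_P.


||u||_L² / ||u'||_L² = 5/(12*π) < C_P = 5/(3*π).

u(x) = -3·sin(12*π/5·x), so u'(x) = -36*π*cos(12*π*x/5)/5.
Writing u(x) = A·sin(kπx/L) with A = -3 and k = 4, use ∫_0^L sin²(kπx/L) dx = L/2 and ∫_0^L cos²(kπx/L) dx = L/2.
u² = 9·sin²(12*π/5·x) and (u')² = 1296*π^2/25·cos²(12*π/5·x), and each of sin², cos² integrates to L/2 = 5/6 over (0, 5/3).
∫_0^5/3 u² dx = 15/2, so ||u||_L² = sqrt(30)/2.
∫_0^5/3 (u')² dx = 216*π^2/5, so ||u'||_L² = 6*sqrt(30)*π/5.
Ratio ||u||_L² / ||u'||_L² = 5/(12*π).
Sharp Poincaré constant on H^1_0(0, 5/3) is C_P = L/π = 5/(3*π), achieved by sin(3*π/5·x).
This is the k = 4 harmonic; the ratio L/(kπ) is strictly less than C_P = L/π, consistent with the sharp inequality ||u||_L² ≤ C_P ||u'||_L².


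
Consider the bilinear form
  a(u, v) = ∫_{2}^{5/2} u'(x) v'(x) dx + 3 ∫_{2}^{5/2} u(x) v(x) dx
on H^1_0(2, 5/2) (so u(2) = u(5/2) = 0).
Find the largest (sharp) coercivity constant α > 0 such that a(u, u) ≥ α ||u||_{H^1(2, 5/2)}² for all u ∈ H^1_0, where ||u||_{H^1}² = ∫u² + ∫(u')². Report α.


α = 1

Coercivity of a(·,·) on H^1_0(2, 5/2) means a(u, u) ≥ α ||u||_{H^1}² for every u ∈ H^1_0.
The interval has length L = 1/2, and Poincaré/coercivity depend only on L. Here a(u, u) = ∫(u')² + (3)·∫u².
Here c = 3 ≥ 1, so a(u,u) = ∫(u')² + c∫u² ≥ ∫(u')² + ∫u² = ||u||_{H^1}², i.e. α = 1 works. No larger α is possible: a(u,u) ≥ α||u||_{H^1}² means (1−α)∫(u')² ≥ (α−c)∫u², and for the modes u_n = sin(nπ(x−x₀)/L) (x₀ the left endpoint) one has ∫u_n²/∫(u_n')² = (L/(nπ))² → 0, so a(u_n,u_n)/||u_n||_{H^1}² → 1. Hence the optimal constant is α = 1.
Therefore α = 1.


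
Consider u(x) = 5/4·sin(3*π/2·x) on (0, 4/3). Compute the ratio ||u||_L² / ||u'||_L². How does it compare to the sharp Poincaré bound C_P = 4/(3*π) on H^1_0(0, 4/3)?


||u||_L² / ||u'||_L² = 2/(3*π) < C_P = 4/(3*π).

u(x) = 5/4·sin(3*π/2·x), so u'(x) = 15*π*cos(3*π*x/2)/8.
Writing u(x) = A·sin(kπx/L) with A = 5/4 and k = 2, use ∫_0^L sin²(kπx/L) dx = L/2 and ∫_0^L cos²(kπx/L) dx = L/2.
u² = 25/16·sin²(3*π/2·x) and (u')² = 225*π^2/64·cos²(3*π/2·x), and each of sin², cos² integrates to L/2 = 2/3 over (0, 4/3).
∫_0^4/3 u² dx = 25/24, so ||u||_L² = 5*sqrt(6)/12.
∫_0^4/3 (u')² dx = 75*π^2/32, so ||u'||_L² = 5*sqrt(6)*π/8.
Ratio ||u||_L² / ||u'||_L² = 2/(3*π).
Sharp Poincaré constant on H^1_0(0, 4/3) is C_P = L/π = 4/(3*π), achieved by sin(3*π/4·x).
This is the k = 2 harmonic; the ratio L/(kπ) is strictly less than C_P = L/π, consistent with the sharp inequality ||u||_L² ≤ C_P ||u'||_L².


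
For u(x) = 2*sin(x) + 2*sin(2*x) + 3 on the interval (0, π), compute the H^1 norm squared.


||u||_{H^1(0,π)}^2 = 24 + 23*π

u'(x) = 2*cos(x) + 4*cos(2*x).
Expand u² and (u')² and integrate term by term on (0, π), using: for integers n ≥ 1, ∫_0^π sin²(nx) dx = ∫_0^π cos²(nx) dx = π/2; for n ≠ n', ∫_0^π sin(nx)sin(n'x) dx = ∫_0^π cos(nx)cos(n'x) dx = 0; and by product-to-sum, ∫_0^π sin(nx)cos(n'x) dx = ½∫_0^π [sin((n+n')x) + sin((n−n')x)] dx, which is 0 when n+n' is even and 2n/(n²−n'²) when n+n' is odd (it need not vanish on (0, π)). For the constant mode: ∫_0^π 1 dx = π, ∫_0^π cos(nx) dx = 0, ∫_0^π sin(nx) dx = (1−(−1)^n)/n.
  u² squared terms: (3)²·∫1 dx = 9·π = 9*π;  (2)²·∫sin(x)² dx = 4·π/2 = 2*π;  (2)²·∫sin(2x)² dx = 4·π/2 = 2*π.
  u² cross terms: 2·(3)·(2)·∫1·sin(x) dx = 12·(2) = 24;  2·(3)·(2)·∫1·sin(2x) dx = 12·(0) = 0;  2·(2)·(2)·∫sin(x)·sin(2x) dx = 8·(0) = 0.
  So ∫_0^π u² dx = 9*π + 2*π + 2*π + 24 + 0 + 0 = 24 + 13*π.
  (u')² squared terms: (2)²·∫cos(x)² dx = 4·π/2 = 2*π;  (4)²·∫cos(2x)² dx = 16·π/2 = 8*π.
  (u')² cross terms: 2·(2)·(4)·∫cos(x)·cos(2x) dx = 16·(0) = 0.
  So ∫_0^π (u')² dx = 2*π + 8*π + 0 = 10*π.
||u||_{H^1}^2 = (24 + 13*π) + (10*π) = 24 + 23*π.


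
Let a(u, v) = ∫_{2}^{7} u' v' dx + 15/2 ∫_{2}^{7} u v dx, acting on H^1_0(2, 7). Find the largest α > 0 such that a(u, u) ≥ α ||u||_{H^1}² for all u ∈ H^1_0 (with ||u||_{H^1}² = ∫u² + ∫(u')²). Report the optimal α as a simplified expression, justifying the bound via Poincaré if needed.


α = 1

Coercivity of a(·,·) on H^1_0(2, 7) means a(u, u) ≥ α ||u||_{H^1}² for every u ∈ H^1_0.
The interval has length L = 5, and Poincaré/coercivity depend only on L. Here a(u, u) = ∫(u')² + (15/2)·∫u².
Here c = 15/2 ≥ 1, so a(u,u) = ∫(u')² + c∫u² ≥ ∫(u')² + ∫u² = ||u||_{H^1}², i.e. α = 1 works. No larger α is possible: a(u,u) ≥ α||u||_{H^1}² means (1−α)∫(u')² ≥ (α−c)∫u², and for the modes u_n = sin(nπ(x−x₀)/L) (x₀ the left endpoint) one has ∫u_n²/∫(u_n')² = (L/(nπ))² → 0, so a(u_n,u_n)/||u_n||_{H^1}² → 1. Hence the optimal constant is α = 1.
Therefore α = 1.


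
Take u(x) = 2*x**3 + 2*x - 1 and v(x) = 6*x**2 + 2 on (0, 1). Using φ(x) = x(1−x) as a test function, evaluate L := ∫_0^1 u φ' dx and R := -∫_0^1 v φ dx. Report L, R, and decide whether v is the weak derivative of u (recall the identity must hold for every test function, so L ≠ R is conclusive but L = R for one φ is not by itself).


LHS = -19/30, RHS = -19/30. Yes, v = u' weakly.

u(x) = 2*x**3 + 2*x - 1, classical derivative u'(x) = 6*x**2 + 2.
φ(x) = x(1−x), so φ'(x) = 1 - 2*x.
Note φ(0) = φ(1) = 0, so the boundary term u·φ vanishes.
LHS = ∫_0^1 u(x) φ'(x) dx = ∫_0^1 (-4*x^4 + 2*x^3 - 4*x^2 + 4*x - 1) dx. Term by term:
  ∫_0^1 -4*x^4 dx = -4/5;  ∫_0^1 2*x^3 dx = 1/2;  ∫_0^1 -4*x^2 dx = -4/3;
  ∫_0^1 4*x dx = 2;  ∫_0^1 -1 dx = -1.
Sum: -4/5 + 1/2 − 4/3 + 2 − 1 = -19/30.
So LHS = -19/30.
∫_0^1 v(x) φ(x) dx = ∫_0^1 (-6*x^4 + 6*x^3 - 2*x^2 + 2*x) dx. Term by term:
  ∫_0^1 -6*x^4 dx = -6/5;  ∫_0^1 6*x^3 dx = 3/2;  ∫_0^1 -2*x^2 dx = -2/3;
  ∫_0^1 2*x dx = 1.
Sum: -6/5 + 3/2 − 2/3 + 1 = 19/30.
So RHS = -∫_0^1 v(x) φ(x) dx = -19/30.
LHS = RHS, so the identity holds for this test φ.
Moreover u is smooth here and v(x) = u'(x) = 6*x**2 + 2 pointwise, so the identity holds for every test function. Hence v is the weak derivative of u.


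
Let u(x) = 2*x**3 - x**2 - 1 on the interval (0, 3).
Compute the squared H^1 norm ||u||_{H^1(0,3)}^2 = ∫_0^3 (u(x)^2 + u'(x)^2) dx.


||u||_{H^1}^2 = 71817/35

The H^1 norm (squared) on an interval (0, L) is
  ||u||_{H^1}^2 = ∫_0^L u(x)^2 dx + ∫_0^L u'(x)^2 dx.
Compute u'(x) = 6*x**2 - 2*x.
Then u(x)^2 = 4*x**6 - 4*x**5 + x**4 - 4*x**3 + 2*x**2 + 1 and u'(x)^2 = 36*x**4 - 24*x**3 + 4*x**2.
Integrate each monomial from 0 to 3 using ∫_0^3 c·x^n dx = c·3^(n+1)/(n+1):
  ∫_0^3 u(x)^2 dx = ∫_0^3 (4*x^6 - 4*x^5 + x^4 - 4*x^3 + 2*x^2 + 1) dx. Term by term:
    ∫_0^3 4*x^6 dx = 8748/7;  ∫_0^3 -4*x^5 dx = -486;  ∫_0^3 x^4 dx = 243/5;
    ∫_0^3 -4*x^3 dx = -81;  ∫_0^3 2*x^2 dx = 18;  ∫_0^3 1 dx = 3.
  Sum: 8748/7 − 486 + 243/5 − 81 + 18 + 3 = 26331/35.
  ∫_0^3 u'(x)^2 dx = ∫_0^3 (36*x^4 - 24*x^3 + 4*x^2) dx. Term by term:
    ∫_0^3 36*x^4 dx = 8748/5;  ∫_0^3 -24*x^3 dx = -486;  ∫_0^3 4*x^2 dx = 36.
  Sum: 8748/5 − 486 + 36 = 6498/5.
Adding: ||u||_{H^1}^2 = 26331/35 + 6498/5 = 71817/35.


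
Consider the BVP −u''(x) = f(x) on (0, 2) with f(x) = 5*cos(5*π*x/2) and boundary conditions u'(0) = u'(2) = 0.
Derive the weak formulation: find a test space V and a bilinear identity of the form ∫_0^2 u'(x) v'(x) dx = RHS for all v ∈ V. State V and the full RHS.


V = H^1(0, 2) (no boundary constraint on v; u is determined up to an additive constant); weak form: ∫_0^2 u'v' dx = ∫_0^2 (5*cos(5*π*x/2)) v dx for all v ∈ V.

Multiply both sides by a test function v and integrate from 0 to 2:
  ∫_0^2 −u''(x) v(x) dx = ∫_0^2 f(x) v(x) dx.
Integrate the LHS by parts once:
  ∫_0^2 −u'' v dx = −[u'(x) v(x)]_0^2 + ∫_0^2 u'(x) v'(x) dx.
Thus ∫_0^2 u'(x) v'(x) dx = ∫_0^2 f(x) v(x) dx + [u'(x) v(x)]_0^2.
Choose V so that boundary terms are either known or forced to vanish.
u has homogeneous Neumann: u'(0) = u'(2) = 0. So [u' v]_0^2 = 0·v(2) − 0·v(0) = 0 for any v; take V = H^1(0, 2).
Weak formulation: find u (satisfying any essential BC) such that ∫_0^2 u'(x) v'(x) dx = ∫_0^2 f v dx for all v ∈ V (homogeneous Neumann, so boundary terms vanish).
Substituting f(x) = 5*cos(5*π*x/2), the right-hand side is ∫_0^2 (5*cos(5*π*x/2)) v dx.
Compatibility check (pure Neumann): taking v ≡ 1 ∈ V gives 0 = ∫_0^2 f dx + (0) − (0), i.e. ∫_0^2 f dx must equal u'(0) − u'(2) = 0. Indeed ∫_0^2 (5*cos(5*π*x/2)) dx = 0, so the data are compatible. The solution is then unique only up to an additive constant (fix it e.g. by requiring ∫_0^2 u dx = 0).


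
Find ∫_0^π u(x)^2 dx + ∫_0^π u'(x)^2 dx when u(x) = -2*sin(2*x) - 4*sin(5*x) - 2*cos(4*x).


||u||_{H^1(0,π)}^2 = 2720/9 + 252*π

u'(x) = 8*sin(4*x) - 4*cos(2*x) - 20*cos(5*x).
Expand u² and (u')² and integrate term by term on (0, π), using: for integers n ≥ 1, ∫_0^π sin²(nx) dx = ∫_0^π cos²(nx) dx = π/2; for n ≠ n', ∫_0^π sin(nx)sin(n'x) dx = ∫_0^π cos(nx)cos(n'x) dx = 0; and by product-to-sum, ∫_0^π sin(nx)cos(n'x) dx = ½∫_0^π [sin((n+n')x) + sin((n−n')x)] dx, which is 0 when n+n' is even and 2n/(n²−n'²) when n+n' is odd (it need not vanish on (0, π)).
  u² squared terms: (-4)²·∫sin(5x)² dx = 16·π/2 = 8*π;  (-2)²·∫cos(4x)² dx = 4·π/2 = 2*π;  (-2)²·∫sin(2x)² dx = 4·π/2 = 2*π.
  u² cross terms: 2·(-4)·(-2)·∫sin(5x)·cos(4x) dx = 16·(10/9) = 160/9;  2·(-4)·(-2)·∫sin(5x)·sin(2x) dx = 16·(0) = 0;  2·(-2)·(-2)·∫cos(4x)·sin(2x) dx = 8·(0) = 0.
  So ∫_0^π u² dx = 8*π + 2*π + 2*π + 160/9 + 0 + 0 = 160/9 + 12*π.
  (u')² squared terms: (-20)²·∫cos(5x)² dx = 400·π/2 = 200*π;  (-4)²·∫cos(2x)² dx = 16·π/2 = 8*π;  (8)²·∫sin(4x)² dx = 64·π/2 = 32*π.
  (u')² cross terms: 2·(-20)·(-4)·∫cos(5x)·cos(2x) dx = 160·(0) = 0;  2·(-20)·(8)·∫cos(5x)·sin(4x) dx = -320·(-8/9) = 2560/9;  2·(-4)·(8)·∫cos(2x)·sin(4x) dx = -64·(0) = 0.
  So ∫_0^π (u')² dx = 200*π + 8*π + 32*π + 0 + 2560/9 + 0 = 2560/9 + 240*π.
||u||_{H^1}^2 = (160/9 + 12*π) + (2560/9 + 240*π) = 2720/9 + 252*π.


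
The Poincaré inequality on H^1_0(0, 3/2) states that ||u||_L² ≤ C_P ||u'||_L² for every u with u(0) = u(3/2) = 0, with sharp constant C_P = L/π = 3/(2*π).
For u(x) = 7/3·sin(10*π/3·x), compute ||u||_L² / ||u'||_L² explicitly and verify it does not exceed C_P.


||u||_L² / ||u'||_L² = 3/(10*π) < C_P = 3/(2*π).

u(x) = 7/3·sin(10*π/3·x), so u'(x) = 70*π*cos(10*π*x/3)/9.
Writing u(x) = A·sin(kπx/L) with A = 7/3 and k = 5, use ∫_0^L sin²(kπx/L) dx = L/2 and ∫_0^L cos²(kπx/L) dx = L/2.
u² = 49/9·sin²(10*π/3·x) and (u')² = 4900*π^2/81·cos²(10*π/3·x), and each of sin², cos² integrates to L/2 = 3/4 over (0, 3/2).
∫_0^3/2 u² dx = 49/12, so ||u||_L² = 7*sqrt(3)/6.
∫_0^3/2 (u')² dx = 1225*π^2/27, so ||u'||_L² = 35*sqrt(3)*π/9.
Ratio ||u||_L² / ||u'||_L² = 3/(10*π).
Sharp Poincaré constant on H^1_0(0, 3/2) is C_P = L/π = 3/(2*π), achieved by sin(2*π/3·x).
This is the k = 5 harmonic; the ratio L/(kπ) is strictly less than C_P = L/π, consistent with the sharp inequality ||u||_L² ≤ C_P ||u'||_L².


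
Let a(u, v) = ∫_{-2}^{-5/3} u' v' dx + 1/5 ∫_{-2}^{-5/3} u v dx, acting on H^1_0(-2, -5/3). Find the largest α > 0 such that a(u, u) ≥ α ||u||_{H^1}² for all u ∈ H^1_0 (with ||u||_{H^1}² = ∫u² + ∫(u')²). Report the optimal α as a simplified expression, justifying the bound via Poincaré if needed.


α = (1 + 45*π^2)/(5*(1 + 9*π^2))

Coercivity of a(·,·) on H^1_0(-2, -5/3) means a(u, u) ≥ α ||u||_{H^1}² for every u ∈ H^1_0.
The interval has length L = 1/3, and Poincaré/coercivity depend only on L. Here a(u, u) = ∫(u')² + (1/5)·∫u².
Here 0 < c = 1/5 < 1. The condition a(u,u) ≥ α||u||_{H^1}² reads (1−α)∫(u')² ≥ (α−c)∫u². Any admissible α is ≤ 1 (rapidly oscillating u have ∫u²/∫(u')² → 0), and α = 1 would force 0 ≥ (1−c)∫u², impossible since c < 1; so 1−α > 0. By the sharp Poincaré inequality on H^1_0 of an interval of length L, ∫(u')² ≥ (π/L)²∫u² with equality for the first sine mode sin(π(x−x₀)/L) (x₀ the left endpoint), so the inequality holds for all u iff (1−α)(π/L)² ≥ α − c, i.e. α ≤ ((π/L)² + c)/((π/L)² + 1) = (1 + c(L/π)²)/(1 + (L/π)²). With (π/L)² = 9*π^2 and c = 1/5, the largest admissible constant is α = ((π/L)² + c)/((π/L)² + 1).
Simplifying, α = (1 + 45*π^2)/(5*(1 + 9*π^2)).


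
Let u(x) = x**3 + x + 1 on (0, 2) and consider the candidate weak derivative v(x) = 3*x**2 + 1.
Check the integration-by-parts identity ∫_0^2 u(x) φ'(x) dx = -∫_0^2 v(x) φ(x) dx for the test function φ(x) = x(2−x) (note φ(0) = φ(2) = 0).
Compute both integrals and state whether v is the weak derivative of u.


LHS = -92/15, RHS = -92/15. Yes, v = u' weakly.

u(x) = x**3 + x + 1, classical derivative u'(x) = 3*x**2 + 1.
φ(x) = x(2−x), so φ'(x) = 2 - 2*x.
Note φ(0) = φ(2) = 0, so the boundary term u·φ vanishes.
LHS = ∫_0^2 u(x) φ'(x) dx = ∫_0^2 (-2*x^4 + 2*x^3 - 2*x^2 + 2) dx. Term by term:
  ∫_0^2 -2*x^4 dx = -64/5;  ∫_0^2 2*x^3 dx = 8;  ∫_0^2 -2*x^2 dx = -16/3;
  ∫_0^2 2 dx = 4.
Sum: -64/5 + 8 − 16/3 + 4 = -92/15.
So LHS = -92/15.
∫_0^2 v(x) φ(x) dx = ∫_0^2 (-3*x^4 + 6*x^3 - x^2 + 2*x) dx. Term by term:
  ∫_0^2 -3*x^4 dx = -96/5;  ∫_0^2 6*x^3 dx = 24;  ∫_0^2 -x^2 dx = -8/3;
  ∫_0^2 2*x dx = 4.
Sum: -96/5 + 24 − 8/3 + 4 = 92/15.
So RHS = -∫_0^2 v(x) φ(x) dx = -92/15.
LHS = RHS, so the identity holds for this test φ.
Moreover u is smooth here and v(x) = u'(x) = 3*x**2 + 1 pointwise, so the identity holds for every test function. Hence v is the weak derivative of u.


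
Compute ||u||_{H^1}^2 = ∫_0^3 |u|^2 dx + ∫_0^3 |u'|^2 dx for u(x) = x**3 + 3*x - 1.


||u||_{H^1}^2 = 17457/14

The H^1 norm (squared) on an interval (0, L) is
  ||u||_{H^1}^2 = ∫_0^L u(x)^2 dx + ∫_0^L u'(x)^2 dx.
Compute u'(x) = 3*x**2 + 3.
Then u(x)^2 = x**6 + 6*x**4 - 2*x**3 + 9*x**2 - 6*x + 1 and u'(x)^2 = 9*x**4 + 18*x**2 + 9.
Integrate each monomial from 0 to 3 using ∫_0^3 c·x^n dx = c·3^(n+1)/(n+1):
  ∫_0^3 u(x)^2 dx = ∫_0^3 (x^6 + 6*x^4 - 2*x^3 + 9*x^2 - 6*x + 1) dx. Term by term:
    ∫_0^3 x^6 dx = 2187/7;  ∫_0^3 6*x^4 dx = 1458/5;  ∫_0^3 -2*x^3 dx = -81/2;
    ∫_0^3 9*x^2 dx = 81;  ∫_0^3 -6*x dx = -27;  ∫_0^3 1 dx = 3.
  Sum: 2187/7 + 1458/5 − 81/2 + 81 − 27 + 3 = 43437/70.
  ∫_0^3 u'(x)^2 dx = ∫_0^3 (9*x^4 + 18*x^2 + 9) dx. Term by term:
    ∫_0^3 9*x^4 dx = 2187/5;  ∫_0^3 18*x^2 dx = 162;  ∫_0^3 9 dx = 27.
  Sum: 2187/5 + 162 + 27 = 3132/5.
Adding: ||u||_{H^1}^2 = 43437/70 + 3132/5 = 17457/14.


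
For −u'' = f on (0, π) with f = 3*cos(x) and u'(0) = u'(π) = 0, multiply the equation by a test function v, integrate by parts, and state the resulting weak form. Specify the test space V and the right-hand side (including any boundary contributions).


V = H^1(0, π) (no boundary constraint on v; u is determined up to an additive constant); weak form: ∫_0^π u'v' dx = ∫_0^π (3*cos(x)) v dx for all v ∈ V.

Multiply both sides by a test function v and integrate from 0 to π:
  ∫_0^π −u''(x) v(x) dx = ∫_0^π f(x) v(x) dx.
Integrate the LHS by parts once:
  ∫_0^π −u'' v dx = −[u'(x) v(x)]_0^π + ∫_0^π u'(x) v'(x) dx.
Thus ∫_0^π u'(x) v'(x) dx = ∫_0^π f(x) v(x) dx + [u'(x) v(x)]_0^π.
Choose V so that boundary terms are either known or forced to vanish.
u has homogeneous Neumann: u'(0) = u'(π) = 0. So [u' v]_0^π = 0·v(π) − 0·v(0) = 0 for any v; take V = H^1(0, π).
Weak formulation: find u (satisfying any essential BC) such that ∫_0^π u'(x) v'(x) dx = ∫_0^π f v dx for all v ∈ V (homogeneous Neumann, so boundary terms vanish).
Substituting f(x) = 3*cos(x), the right-hand side is ∫_0^π (3*cos(x)) v dx.
Compatibility check (pure Neumann): taking v ≡ 1 ∈ V gives 0 = ∫_0^π f dx + (0) − (0), i.e. ∫_0^π f dx must equal u'(0) − u'(π) = 0. Indeed ∫_0^π (3*cos(x)) dx = 0, so the data are compatible. The solution is then unique only up to an additive constant (fix it e.g. by requiring ∫_0^π u dx = 0).


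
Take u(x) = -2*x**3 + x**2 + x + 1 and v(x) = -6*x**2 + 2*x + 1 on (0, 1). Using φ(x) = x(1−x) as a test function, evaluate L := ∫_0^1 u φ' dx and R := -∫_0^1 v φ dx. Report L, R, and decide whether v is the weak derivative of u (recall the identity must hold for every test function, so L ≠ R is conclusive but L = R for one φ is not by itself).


LHS = -1/30, RHS = -1/30. Yes, v = u' weakly.

u(x) = -2*x**3 + x**2 + x + 1, classical derivative u'(x) = -6*x**2 + 2*x + 1.
φ(x) = x(1−x), so φ'(x) = 1 - 2*x.
Note φ(0) = φ(1) = 0, so the boundary term u·φ vanishes.
LHS = ∫_0^1 u(x) φ'(x) dx = ∫_0^1 (4*x^4 - 4*x^3 - x^2 - x + 1) dx. Term by term:
  ∫_0^1 4*x^4 dx = 4/5;  ∫_0^1 -4*x^3 dx = -1;  ∫_0^1 -x^2 dx = -1/3;
  ∫_0^1 -x dx = -1/2;  ∫_0^1 1 dx = 1.
Sum: 4/5 − 1 − 1/3 − 1/2 + 1 = -1/30.
So LHS = -1/30.
∫_0^1 v(x) φ(x) dx = ∫_0^1 (6*x^4 - 8*x^3 + x^2 + x) dx. Term by term:
  ∫_0^1 6*x^4 dx = 6/5;  ∫_0^1 -8*x^3 dx = -2;  ∫_0^1 x^2 dx = 1/3;
  ∫_0^1 x dx = 1/2.
Sum: 6/5 − 2 + 1/3 + 1/2 = 1/30.
So RHS = -∫_0^1 v(x) φ(x) dx = -1/30.
LHS = RHS, so the identity holds for this test φ.
Moreover u is smooth here and v(x) = u'(x) = -6*x**2 + 2*x + 1 pointwise, so the identity holds for every test function. Hence v is the weak derivative of u.


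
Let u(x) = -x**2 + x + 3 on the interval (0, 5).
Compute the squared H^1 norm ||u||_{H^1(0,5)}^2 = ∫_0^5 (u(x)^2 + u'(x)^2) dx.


||u||_{H^1}^2 = 2075/6

The H^1 norm (squared) on an interval (0, L) is
  ||u||_{H^1}^2 = ∫_0^L u(x)^2 dx + ∫_0^L u'(x)^2 dx.
Compute u'(x) = 1 - 2*x.
Then u(x)^2 = x**4 - 2*x**3 - 5*x**2 + 6*x + 9 and u'(x)^2 = 4*x**2 - 4*x + 1.
Integrate each monomial from 0 to 5 using ∫_0^5 c·x^n dx = c·5^(n+1)/(n+1):
  ∫_0^5 u(x)^2 dx = ∫_0^5 (x^4 - 2*x^3 - 5*x^2 + 6*x + 9) dx. Term by term:
    ∫_0^5 x^4 dx = 625;  ∫_0^5 -2*x^3 dx = -625/2;  ∫_0^5 -5*x^2 dx = -625/3;
    ∫_0^5 6*x dx = 75;  ∫_0^5 9 dx = 45.
  Sum: 625 − 625/2 − 625/3 + 75 + 45 = 1345/6.
  ∫_0^5 u'(x)^2 dx = ∫_0^5 (4*x^2 - 4*x + 1) dx. Term by term:
    ∫_0^5 4*x^2 dx = 500/3;  ∫_0^5 -4*x dx = -50;  ∫_0^5 1 dx = 5.
  Sum: 500/3 − 50 + 5 = 365/3.
Adding: ||u||_{H^1}^2 = 1345/6 + 365/3 = 2075/6.


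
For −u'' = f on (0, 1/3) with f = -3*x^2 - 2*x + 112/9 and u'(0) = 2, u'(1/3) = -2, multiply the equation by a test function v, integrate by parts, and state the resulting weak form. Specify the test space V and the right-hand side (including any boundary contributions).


V = H^1(0, 1/3) (v unrestricted at boundary; u is determined up to an additive constant); weak form: ∫_0^1/3 u'v' dx = ∫_0^1/3 (-3*x^2 - 2*x + 112/9) v dx − 2·v(1/3) − 2·v(0) for all v ∈ V.

Multiply both sides by a test function v and integrate from 0 to 1/3:
  ∫_0^1/3 −u''(x) v(x) dx = ∫_0^1/3 f(x) v(x) dx.
Integrate the LHS by parts once:
  ∫_0^1/3 −u'' v dx = −[u'(x) v(x)]_0^1/3 + ∫_0^1/3 u'(x) v'(x) dx.
Thus ∫_0^1/3 u'(x) v'(x) dx = ∫_0^1/3 f(x) v(x) dx + [u'(x) v(x)]_0^1/3.
Choose V so that boundary terms are either known or forced to vanish.
u has inhomogeneous Neumann u'(0) = 2, u'(1/3) = -2. [u' v]_0^1/3 = (-2)·v(1/3) − (2)·v(0) = − 2·v(1/3) − 2·v(0). Take V = H^1(0, 1/3); boundary term becomes part of RHS.
Weak formulation: find u (satisfying any essential BC) such that ∫_0^1/3 u'(x) v'(x) dx = ∫_0^1/3 f v dx − 2·v(1/3) − 2·v(0) for all v ∈ V (Neumann data are natural BCs: they enter the RHS as boundary terms).
Substituting f(x) = -3*x^2 - 2*x + 112/9, the right-hand side is ∫_0^1/3 (-3*x^2 - 2*x + 112/9) v dx − 2·v(1/3) − 2·v(0).
Compatibility check (pure Neumann): taking v ≡ 1 ∈ V gives 0 = ∫_0^1/3 f dx + (-2) − (2), i.e. ∫_0^1/3 f dx must equal u'(0) − u'(1/3) = 4. Indeed ∫_0^1/3 (-3*x^2 - 2*x + 112/9) dx = 4, so the data are compatible. The solution is then unique only up to an additive constant (fix it e.g. by requiring ∫_0^1/3 u dx = 0).


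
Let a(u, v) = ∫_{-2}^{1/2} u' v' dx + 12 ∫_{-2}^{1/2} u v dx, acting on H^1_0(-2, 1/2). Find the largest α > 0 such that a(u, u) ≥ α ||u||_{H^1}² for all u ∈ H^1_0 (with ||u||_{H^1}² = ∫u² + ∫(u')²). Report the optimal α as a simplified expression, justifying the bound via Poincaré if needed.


α = 1

Coercivity of a(·,·) on H^1_0(-2, 1/2) means a(u, u) ≥ α ||u||_{H^1}² for every u ∈ H^1_0.
The interval has length L = 5/2, and Poincaré/coercivity depend only on L. Here a(u, u) = ∫(u')² + (12)·∫u².
Here c = 12 ≥ 1, so a(u,u) = ∫(u')² + c∫u² ≥ ∫(u')² + ∫u² = ||u||_{H^1}², i.e. α = 1 works. No larger α is possible: a(u,u) ≥ α||u||_{H^1}² means (1−α)∫(u')² ≥ (α−c)∫u², and for the modes u_n = sin(nπ(x−x₀)/L) (x₀ the left endpoint) one has ∫u_n²/∫(u_n')² = (L/(nπ))² → 0, so a(u_n,u_n)/||u_n||_{H^1}² → 1. Hence the optimal constant is α = 1.
Therefore α = 1.


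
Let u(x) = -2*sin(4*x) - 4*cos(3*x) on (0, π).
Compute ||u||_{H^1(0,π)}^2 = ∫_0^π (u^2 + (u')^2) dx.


||u||_{H^1(0,π)}^2 = 1280/7 + 114*π

u'(x) = 12*sin(3*x) - 8*cos(4*x).
Expand u² and (u')² and integrate term by term on (0, π), using: for integers n ≥ 1, ∫_0^π sin²(nx) dx = ∫_0^π cos²(nx) dx = π/2; for n ≠ n', ∫_0^π sin(nx)sin(n'x) dx = ∫_0^π cos(nx)cos(n'x) dx = 0; and by product-to-sum, ∫_0^π sin(nx)cos(n'x) dx = ½∫_0^π [sin((n+n')x) + sin((n−n')x)] dx, which is 0 when n+n' is even and 2n/(n²−n'²) when n+n' is odd (it need not vanish on (0, π)).
  u² squared terms: (-4)²·∫cos(3x)² dx = 16·π/2 = 8*π;  (-2)²·∫sin(4x)² dx = 4·π/2 = 2*π.
  u² cross terms: 2·(-4)·(-2)·∫cos(3x)·sin(4x) dx = 16·(8/7) = 128/7.
  So ∫_0^π u² dx = 8*π + 2*π + 128/7 = 128/7 + 10*π.
  (u')² squared terms: (-8)²·∫cos(4x)² dx = 64·π/2 = 32*π;  (12)²·∫sin(3x)² dx = 144·π/2 = 72*π.
  (u')² cross terms: 2·(-8)·(12)·∫cos(4x)·sin(3x) dx = -192·(-6/7) = 1152/7.
  So ∫_0^π (u')² dx = 32*π + 72*π + 1152/7 = 1152/7 + 104*π.
||u||_{H^1}^2 = (128/7 + 10*π) + (1152/7 + 104*π) = 1280/7 + 114*π.


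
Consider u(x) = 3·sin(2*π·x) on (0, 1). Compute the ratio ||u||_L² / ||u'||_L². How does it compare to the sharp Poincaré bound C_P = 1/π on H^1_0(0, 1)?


||u||_L² / ||u'||_L² = 1/(2*π) < C_P = 1/π.

u(x) = 3·sin(2*π·x), so u'(x) = 6*π*cos(2*π*x).
Writing u(x) = A·sin(kπx/L) with A = 3 and k = 2, use ∫_0^L sin²(kπx/L) dx = L/2 and ∫_0^L cos²(kπx/L) dx = L/2.
u² = 9·sin²(2*π·x) and (u')² = 36*π^2·cos²(2*π·x), and each of sin², cos² integrates to L/2 = 1/2 over (0, 1).
∫_0^1 u² dx = 9/2, so ||u||_L² = 3*sqrt(2)/2.
∫_0^1 (u')² dx = 18*π^2, so ||u'||_L² = 3*sqrt(2)*π.
Ratio ||u||_L² / ||u'||_L² = 1/(2*π).
Sharp Poincaré constant on H^1_0(0, 1) is C_P = L/π = 1/π, achieved by sin(π·x).
This is the k = 2 harmonic; the ratio L/(kπ) is strictly less than C_P = L/π, consistent with the sharp inequality ||u||_L² ≤ C_P ||u'||_L².


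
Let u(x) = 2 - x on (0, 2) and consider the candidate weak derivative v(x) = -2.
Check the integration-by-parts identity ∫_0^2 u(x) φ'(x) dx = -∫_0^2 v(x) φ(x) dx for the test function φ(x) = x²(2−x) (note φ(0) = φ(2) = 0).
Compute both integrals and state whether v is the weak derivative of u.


LHS = 4/3, RHS = 8/3. No, v is not the weak derivative of u.

u(x) = 2 - x, classical derivative u'(x) = -1.
φ(x) = x²(2−x), so φ'(x) = x*(4 - 3*x).
Note φ(0) = φ(2) = 0, so the boundary term u·φ vanishes.
LHS = ∫_0^2 u(x) φ'(x) dx = ∫_0^2 (3*x^3 - 10*x^2 + 8*x) dx. Term by term:
  ∫_0^2 3*x^3 dx = 12;  ∫_0^2 -10*x^2 dx = -80/3;  ∫_0^2 8*x dx = 16.
Sum: 12 − 80/3 + 16 = 4/3.
So LHS = 4/3.
∫_0^2 v(x) φ(x) dx = ∫_0^2 (2*x^3 - 4*x^2) dx. Term by term:
  ∫_0^2 2*x^3 dx = 8;  ∫_0^2 -4*x^2 dx = -32/3.
Sum: 8 − 32/3 = -8/3.
So RHS = -∫_0^2 v(x) φ(x) dx = 8/3.
LHS − RHS = -4/3 ≠ 0, so the identity fails.
(For a valid weak derivative the identity must hold for EVERY test function, in particular this one. The failure shows v is NOT the weak derivative of u.)
Correct weak derivative would be u'(x) = -1.


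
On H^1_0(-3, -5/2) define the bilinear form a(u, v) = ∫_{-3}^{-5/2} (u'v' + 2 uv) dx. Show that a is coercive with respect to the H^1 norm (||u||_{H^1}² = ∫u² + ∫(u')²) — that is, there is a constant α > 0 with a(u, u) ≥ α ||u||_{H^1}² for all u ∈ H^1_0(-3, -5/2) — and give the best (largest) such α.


α = 1

Coercivity of a(·,·) on H^1_0(-3, -5/2) means a(u, u) ≥ α ||u||_{H^1}² for every u ∈ H^1_0.
The interval has length L = 1/2, and Poincaré/coercivity depend only on L. Here a(u, u) = ∫(u')² + (2)·∫u².
Here c = 2 ≥ 1, so a(u,u) = ∫(u')² + c∫u² ≥ ∫(u')² + ∫u² = ||u||_{H^1}², i.e. α = 1 works. No larger α is possible: a(u,u) ≥ α||u||_{H^1}² means (1−α)∫(u')² ≥ (α−c)∫u², and for the modes u_n = sin(nπ(x−x₀)/L) (x₀ the left endpoint) one has ∫u_n²/∫(u_n')² = (L/(nπ))² → 0, so a(u_n,u_n)/||u_n||_{H^1}² → 1. Hence the optimal constant is α = 1.
Therefore α = 1.


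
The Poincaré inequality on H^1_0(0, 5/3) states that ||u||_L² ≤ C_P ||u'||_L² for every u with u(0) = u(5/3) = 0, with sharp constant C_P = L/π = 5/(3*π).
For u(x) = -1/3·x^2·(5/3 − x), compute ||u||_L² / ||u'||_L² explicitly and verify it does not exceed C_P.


||u||_L² / ||u'||_L² = 5*sqrt(14)/42 < C_P = 5/(3*π).

u(x) = -1/3·x^2·(5/3 − x), so u'(x) = x*(9*x - 10)/9.
u(x) = -1/3·x^2·(5/3 − x) vanishes at x = 0 and x = 5/3, so u ∈ H^1_0(0, 5/3). Differentiate via the product rule and integrate the resulting polynomials term by term.
  ∫_0^5/3 u² dx = ∫_0^5/3 (x^6/9 - 10*x^5/27 + 25*x^4/81) dx. Term by term:
    ∫_0^5/3 x^6/9 dx = 78125/137781;  ∫_0^5/3 -10*x^5/27 dx = -78125/59049;  ∫_0^5/3 25*x^4/81 dx = 15625/19683.
  Sum: 78125/137781 − 78125/59049 + 15625/19683 = 15625/413343.
  ∫_0^5/3 (u')² dx = ∫_0^5/3 (x^4 - 20*x^3/9 + 100*x^2/81) dx. Term by term:
    ∫_0^5/3 x^4 dx = 625/243;  ∫_0^5/3 -20*x^3/9 dx = -3125/729;  ∫_0^5/3 100*x^2/81 dx = 12500/6561.
  Sum: 625/243 − 3125/729 + 12500/6561 = 1250/6561.
∫_0^5/3 u² dx = 15625/413343, so ||u||_L² = 125*sqrt(7)/1701.
∫_0^5/3 (u')² dx = 1250/6561, so ||u'||_L² = 25*sqrt(2)/81.
Ratio ||u||_L² / ||u'||_L² = 5*sqrt(14)/42.
Sharp Poincaré constant on H^1_0(0, 5/3) is C_P = L/π = 5/(3*π), achieved by sin(3*π/5·x).
A polynomial bump cannot attain the sharp Poincaré constant (only the first sine eigenfunction does), so the ratio is strictly less than C_P, consistent with ||u||_L² ≤ C_P ||u'||_L².


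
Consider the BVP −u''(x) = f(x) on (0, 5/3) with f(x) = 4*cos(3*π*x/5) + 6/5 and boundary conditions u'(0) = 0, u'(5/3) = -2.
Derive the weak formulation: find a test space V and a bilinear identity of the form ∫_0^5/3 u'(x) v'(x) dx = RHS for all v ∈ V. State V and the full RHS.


V = H^1(0, 5/3) (v unrestricted at boundary; u is determined up to an additive constant); weak form: ∫_0^5/3 u'v' dx = ∫_0^5/3 (4*cos(3*π*x/5) + 6/5) v dx − 2·v(5/3) for all v ∈ V.

Multiply both sides by a test function v and integrate from 0 to 5/3:
  ∫_0^5/3 −u''(x) v(x) dx = ∫_0^5/3 f(x) v(x) dx.
Integrate the LHS by parts once:
  ∫_0^5/3 −u'' v dx = −[u'(x) v(x)]_0^5/3 + ∫_0^5/3 u'(x) v'(x) dx.
Thus ∫_0^5/3 u'(x) v'(x) dx = ∫_0^5/3 f(x) v(x) dx + [u'(x) v(x)]_0^5/3.
Choose V so that boundary terms are either known or forced to vanish.
u has inhomogeneous Neumann u'(0) = 0, u'(5/3) = -2. [u' v]_0^5/3 = (-2)·v(5/3) − (0)·v(0) = − 2·v(5/3). Take V = H^1(0, 5/3); boundary term becomes part of RHS.
Weak formulation: find u (satisfying any essential BC) such that ∫_0^5/3 u'(x) v'(x) dx = ∫_0^5/3 f v dx − 2·v(5/3) for all v ∈ V (Neumann data are natural BCs: they enter the RHS as boundary terms).
Substituting f(x) = 4*cos(3*π*x/5) + 6/5, the right-hand side is ∫_0^5/3 (4*cos(3*π*x/5) + 6/5) v dx − 2·v(5/3).
Compatibility check (pure Neumann): taking v ≡ 1 ∈ V gives 0 = ∫_0^5/3 f dx + (-2) − (0), i.e. ∫_0^5/3 f dx must equal u'(0) − u'(5/3) = 2. Indeed ∫_0^5/3 (4*cos(3*π*x/5) + 6/5) dx = 2, so the data are compatible. The solution is then unique only up to an additive constant (fix it e.g. by requiring ∫_0^5/3 u dx = 0).
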